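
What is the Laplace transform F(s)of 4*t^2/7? 8/(7*s^3)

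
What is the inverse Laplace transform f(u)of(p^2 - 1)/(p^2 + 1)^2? u*cos(u)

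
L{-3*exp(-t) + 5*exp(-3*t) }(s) 5/(s + 3) - 3/(s + 1) 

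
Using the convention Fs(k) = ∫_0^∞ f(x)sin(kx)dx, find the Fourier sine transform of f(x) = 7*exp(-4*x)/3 7*k/(3*(k^2+16))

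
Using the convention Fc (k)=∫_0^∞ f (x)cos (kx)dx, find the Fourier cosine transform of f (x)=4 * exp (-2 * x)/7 8/ (7 * (k^2+4))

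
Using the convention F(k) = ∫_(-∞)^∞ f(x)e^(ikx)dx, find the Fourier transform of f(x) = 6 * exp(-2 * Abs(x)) 24/(k^2 + 4)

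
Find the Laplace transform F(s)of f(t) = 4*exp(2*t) 4/(s - 2)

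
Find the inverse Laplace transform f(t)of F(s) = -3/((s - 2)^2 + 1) -3*exp(2*t)*sin(t)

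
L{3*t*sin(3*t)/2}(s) 9*s/(s^2+9)^2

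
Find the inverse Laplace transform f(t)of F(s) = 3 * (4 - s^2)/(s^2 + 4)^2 -3 * t * cos(2 * t)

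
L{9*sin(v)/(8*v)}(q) 9*atan(1/q)/8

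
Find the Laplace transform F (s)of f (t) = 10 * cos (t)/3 10 * s/ (3 * (s^2 + 1))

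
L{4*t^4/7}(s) 96/(7*s^5)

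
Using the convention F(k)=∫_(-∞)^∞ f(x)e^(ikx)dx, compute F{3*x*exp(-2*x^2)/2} 3*sqrt(2)*I*sqrt(pi)*k*exp(-k^2/8)/16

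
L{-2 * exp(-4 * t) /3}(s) -2/(3 * s + 12) 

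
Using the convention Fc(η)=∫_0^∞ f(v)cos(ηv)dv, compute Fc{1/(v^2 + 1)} pi*exp(-η)/2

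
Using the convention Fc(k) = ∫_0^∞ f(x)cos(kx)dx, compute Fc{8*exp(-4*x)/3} 32/(3*(k^2 + 16))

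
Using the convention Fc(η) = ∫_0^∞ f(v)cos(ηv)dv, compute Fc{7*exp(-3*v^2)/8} 7*sqrt(3)*sqrt(pi)*exp(-η^2/12)/48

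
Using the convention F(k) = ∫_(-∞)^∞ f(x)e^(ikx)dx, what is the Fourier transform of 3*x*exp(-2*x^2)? 3*sqrt(2)*I*sqrt(pi)*k*exp(-k^2/8)/8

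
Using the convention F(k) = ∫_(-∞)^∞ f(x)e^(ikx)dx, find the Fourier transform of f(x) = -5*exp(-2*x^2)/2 -5*sqrt(2)*sqrt(pi)*exp(-k^2/8)/4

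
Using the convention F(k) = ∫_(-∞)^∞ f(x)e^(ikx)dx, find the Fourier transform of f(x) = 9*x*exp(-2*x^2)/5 9*sqrt(2)*I*sqrt(pi)*k*exp(-k^2/8)/40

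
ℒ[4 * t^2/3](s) 8/(3 * s^3) 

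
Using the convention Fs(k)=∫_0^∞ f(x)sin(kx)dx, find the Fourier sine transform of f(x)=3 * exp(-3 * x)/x 3 * atan(k/3)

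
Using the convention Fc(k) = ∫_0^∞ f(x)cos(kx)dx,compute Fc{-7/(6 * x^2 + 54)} -7 * pi * exp(-3 * k)/36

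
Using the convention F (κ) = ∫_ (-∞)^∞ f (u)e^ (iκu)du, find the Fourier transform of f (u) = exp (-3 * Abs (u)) 6/ (κ^2 + 9)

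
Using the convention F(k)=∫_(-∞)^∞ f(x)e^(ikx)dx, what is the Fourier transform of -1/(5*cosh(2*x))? -pi/(10*cosh(pi*k/4))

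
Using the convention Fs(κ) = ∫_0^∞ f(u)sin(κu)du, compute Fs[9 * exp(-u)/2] 9 * κ/(2 * (κ^2 + 1))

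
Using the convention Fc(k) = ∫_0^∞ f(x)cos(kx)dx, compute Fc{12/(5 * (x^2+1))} 6 * pi * exp(-k)/5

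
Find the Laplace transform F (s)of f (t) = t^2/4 1/ (2*s^3)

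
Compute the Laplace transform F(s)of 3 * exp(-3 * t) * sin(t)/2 3/(2 * ((s + 3)^2 + 1))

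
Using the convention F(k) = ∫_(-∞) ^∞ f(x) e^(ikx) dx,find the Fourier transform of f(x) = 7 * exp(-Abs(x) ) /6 7/(3 * (k^2 + 1) ) 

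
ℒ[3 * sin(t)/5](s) 3/(5 * (s^2 + 1))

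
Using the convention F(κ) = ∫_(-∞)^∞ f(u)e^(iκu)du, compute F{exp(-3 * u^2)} sqrt(3) * sqrt(pi) * exp(-κ^2/12)/3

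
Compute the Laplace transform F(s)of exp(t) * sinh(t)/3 1/(3 * s * (s - 2))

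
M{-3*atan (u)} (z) 3*pi*sec (pi*z/2)/ (2*z)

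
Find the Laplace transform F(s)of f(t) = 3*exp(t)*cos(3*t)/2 3*(s - 1)/(2*((s - 1)^2 + 9))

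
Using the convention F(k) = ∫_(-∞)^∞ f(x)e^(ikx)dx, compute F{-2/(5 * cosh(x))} -2 * pi/(5 * cosh(pi * k/2))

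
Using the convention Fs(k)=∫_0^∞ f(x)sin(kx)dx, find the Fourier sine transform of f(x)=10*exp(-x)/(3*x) 10*atan(k)/3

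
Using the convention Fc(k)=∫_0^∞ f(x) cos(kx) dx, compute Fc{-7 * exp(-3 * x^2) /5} -7 * sqrt(3) * sqrt(pi) * exp(-k^2/12) /30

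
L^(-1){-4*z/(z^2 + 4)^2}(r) -r*sin(2*r)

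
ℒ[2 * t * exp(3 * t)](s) 2/(s - 3)^2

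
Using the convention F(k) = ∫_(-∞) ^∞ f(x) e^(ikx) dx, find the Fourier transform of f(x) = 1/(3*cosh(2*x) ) pi/(6*cosh(pi*k/4) ) 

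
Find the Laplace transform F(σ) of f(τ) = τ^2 2/σ^3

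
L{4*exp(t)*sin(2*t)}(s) 8/((s - 1)^2 + 4)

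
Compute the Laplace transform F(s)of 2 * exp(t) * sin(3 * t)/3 2/((s - 1)^2+9)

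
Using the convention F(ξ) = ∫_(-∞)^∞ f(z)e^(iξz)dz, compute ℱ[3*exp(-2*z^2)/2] 3*sqrt(2)*sqrt(pi)*exp(-ξ^2/8)/4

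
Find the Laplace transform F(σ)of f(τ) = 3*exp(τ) 3/(σ - 1)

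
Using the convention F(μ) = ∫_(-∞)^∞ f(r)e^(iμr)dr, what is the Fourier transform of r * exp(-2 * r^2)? sqrt(2) * I * sqrt(pi) * μ * exp(-μ^2/8)/8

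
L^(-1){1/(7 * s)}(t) 1/7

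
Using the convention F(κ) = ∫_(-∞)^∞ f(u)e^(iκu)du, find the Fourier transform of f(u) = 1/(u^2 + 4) pi * exp(-2 * Abs(κ))/2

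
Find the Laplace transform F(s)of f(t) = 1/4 1/(4 * s)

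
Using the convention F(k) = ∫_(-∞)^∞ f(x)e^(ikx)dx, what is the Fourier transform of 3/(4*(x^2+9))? pi*exp(-3*Abs(k))/4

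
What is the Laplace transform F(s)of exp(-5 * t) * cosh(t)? (s + 5)/((s + 5)^2 - 1)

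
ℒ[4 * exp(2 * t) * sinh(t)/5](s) 4/(5 * ((s - 2)^2-1))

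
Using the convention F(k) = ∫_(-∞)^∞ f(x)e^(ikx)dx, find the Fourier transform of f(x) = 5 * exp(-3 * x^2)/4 5 * sqrt(3) * sqrt(pi) * exp(-k^2/12)/12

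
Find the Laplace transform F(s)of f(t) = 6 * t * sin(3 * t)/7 36 * s/(7 * (s^2 + 9)^2)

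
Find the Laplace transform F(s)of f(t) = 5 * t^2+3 10/s^3+3/s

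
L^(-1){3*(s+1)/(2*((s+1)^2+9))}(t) 3*exp(-t)*cos(3*t)/2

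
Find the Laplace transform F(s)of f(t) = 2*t 2/s^2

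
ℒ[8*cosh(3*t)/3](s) 8*s/(3*(s^2 - 9))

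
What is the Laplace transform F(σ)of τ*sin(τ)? 2*σ/(σ^2 + 1)^2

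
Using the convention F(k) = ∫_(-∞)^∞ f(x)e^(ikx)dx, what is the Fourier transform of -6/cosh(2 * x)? -3 * pi/cosh(pi * k/4)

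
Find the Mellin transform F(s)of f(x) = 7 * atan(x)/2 -7 * pi * sec(pi * s/2)/(4 * s)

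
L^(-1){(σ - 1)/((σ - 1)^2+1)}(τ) exp(τ) * cos(τ)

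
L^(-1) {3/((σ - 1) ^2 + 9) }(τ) exp(τ)*sin(3*τ) 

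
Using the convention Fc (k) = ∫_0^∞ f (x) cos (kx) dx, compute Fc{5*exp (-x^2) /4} 5*sqrt (pi)*exp (-k^2/4) /8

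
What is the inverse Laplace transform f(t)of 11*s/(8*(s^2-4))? 11*cosh(2*t)/8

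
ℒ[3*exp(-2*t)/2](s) 3/(2*(s + 2))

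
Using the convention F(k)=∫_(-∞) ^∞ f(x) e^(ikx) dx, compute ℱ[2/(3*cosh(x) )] 2*pi/(3*cosh(pi*k/2) ) 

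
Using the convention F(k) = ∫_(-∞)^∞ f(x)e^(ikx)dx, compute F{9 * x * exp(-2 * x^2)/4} 9 * sqrt(2) * I * sqrt(pi) * k * exp(-k^2/8)/32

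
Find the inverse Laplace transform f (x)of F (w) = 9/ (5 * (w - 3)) 9 * exp (3 * x)/5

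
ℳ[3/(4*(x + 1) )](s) 3*pi*csc(pi*s) /4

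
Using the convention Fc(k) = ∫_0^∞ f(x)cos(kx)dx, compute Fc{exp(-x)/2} 1/(2*(k^2 + 1))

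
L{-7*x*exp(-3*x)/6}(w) -7/(6*(w+3)^2)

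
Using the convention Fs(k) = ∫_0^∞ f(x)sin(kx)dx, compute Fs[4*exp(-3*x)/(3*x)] 4*atan(k/3)/3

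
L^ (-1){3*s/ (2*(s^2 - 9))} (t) 3*cosh (3*t)/2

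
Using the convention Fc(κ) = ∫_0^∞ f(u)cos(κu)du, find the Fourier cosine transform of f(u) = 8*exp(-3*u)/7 24/(7*(κ^2 + 9))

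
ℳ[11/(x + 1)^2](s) -11 * pi * (s - 1)/sin(pi * s)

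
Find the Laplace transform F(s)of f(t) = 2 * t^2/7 4/(7 * s^3)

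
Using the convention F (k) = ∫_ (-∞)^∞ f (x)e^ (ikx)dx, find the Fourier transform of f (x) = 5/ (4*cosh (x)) 5*pi/ (4*cosh (pi*k/2))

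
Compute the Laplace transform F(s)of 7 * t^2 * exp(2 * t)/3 14/(3 * (s - 2)^3)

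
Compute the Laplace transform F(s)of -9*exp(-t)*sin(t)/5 -9/(5*(s + 1)^2 + 5)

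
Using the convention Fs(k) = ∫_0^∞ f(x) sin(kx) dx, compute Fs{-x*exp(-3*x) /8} -3*k/(4*(k^2 + 9) ^2) 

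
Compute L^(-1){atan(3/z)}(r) sin(3*r)/r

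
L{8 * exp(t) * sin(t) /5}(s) 8/(5 * ((s - 1) ^2 + 1) ) 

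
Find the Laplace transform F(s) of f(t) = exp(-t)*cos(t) (s + 1) /((s + 1) ^2 + 1) 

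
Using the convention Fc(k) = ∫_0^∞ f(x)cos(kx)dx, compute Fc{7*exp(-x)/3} 7/(3*(k^2 + 1))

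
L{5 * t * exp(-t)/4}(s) 5/(4 * (s + 1)^2)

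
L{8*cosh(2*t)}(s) 8*s/(s^2-4)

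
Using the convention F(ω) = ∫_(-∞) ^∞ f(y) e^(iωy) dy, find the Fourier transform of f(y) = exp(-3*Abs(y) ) 6/(ω^2 + 9) 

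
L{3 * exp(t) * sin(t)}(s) 3/((s - 1)^2 + 1)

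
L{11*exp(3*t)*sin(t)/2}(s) 11/(2*((s - 3)^2+1))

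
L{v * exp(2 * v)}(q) (q - 2)^(-2)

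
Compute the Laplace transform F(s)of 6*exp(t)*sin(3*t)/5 18/(5*((s - 1)^2 + 9))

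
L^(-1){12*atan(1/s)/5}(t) 12*sin(t)/(5*t)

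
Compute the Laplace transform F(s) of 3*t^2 6/s^3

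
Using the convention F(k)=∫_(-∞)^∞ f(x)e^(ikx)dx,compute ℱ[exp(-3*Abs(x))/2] 3/(k^2 + 9)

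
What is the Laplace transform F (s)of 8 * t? 8/s^2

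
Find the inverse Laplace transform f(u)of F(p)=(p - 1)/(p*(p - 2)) exp(u)*cosh(u)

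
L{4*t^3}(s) 24/s^4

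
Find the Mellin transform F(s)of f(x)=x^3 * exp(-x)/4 gamma(s + 3)/4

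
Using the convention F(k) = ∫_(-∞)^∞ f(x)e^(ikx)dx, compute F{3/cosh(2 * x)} 3 * pi/(2 * cosh(pi * k/4))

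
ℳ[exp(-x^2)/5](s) gamma(s/2)/10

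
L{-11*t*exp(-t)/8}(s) -11/(8*(s+1)^2)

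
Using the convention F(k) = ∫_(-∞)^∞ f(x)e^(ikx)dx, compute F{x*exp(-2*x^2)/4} sqrt(2)*I*sqrt(pi)*k*exp(-k^2/8)/32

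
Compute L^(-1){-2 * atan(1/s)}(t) -2 * sin(t)/t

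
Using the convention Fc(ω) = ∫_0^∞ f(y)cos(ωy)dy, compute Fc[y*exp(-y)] (1 - ω^2)/(ω^2+1)^2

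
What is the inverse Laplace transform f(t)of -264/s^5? -11 * t^4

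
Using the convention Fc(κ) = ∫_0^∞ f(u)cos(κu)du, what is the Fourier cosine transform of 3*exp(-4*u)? 12/(κ^2 + 16)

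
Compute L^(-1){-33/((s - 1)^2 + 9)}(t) -11*exp(t)*sin(3*t)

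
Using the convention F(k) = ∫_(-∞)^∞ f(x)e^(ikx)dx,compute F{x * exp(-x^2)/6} I * sqrt(pi) * k * exp(-k^2/4)/12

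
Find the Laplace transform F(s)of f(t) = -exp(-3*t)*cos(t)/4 (-s - 3)/(4*((s + 3)^2 + 1))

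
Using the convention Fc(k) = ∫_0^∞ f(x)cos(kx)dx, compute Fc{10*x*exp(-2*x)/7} 10*(4 - k^2)/(7*(k^2+4)^2)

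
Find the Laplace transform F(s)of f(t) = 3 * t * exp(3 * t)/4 3/(4 * (s - 3)^2)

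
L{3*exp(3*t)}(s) 3/(s - 3)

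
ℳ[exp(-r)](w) gamma(w)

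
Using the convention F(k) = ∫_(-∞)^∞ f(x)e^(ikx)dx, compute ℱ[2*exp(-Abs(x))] 4/(k^2+1)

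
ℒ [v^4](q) 24/q^5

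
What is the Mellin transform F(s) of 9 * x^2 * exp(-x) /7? 9 * gamma(s + 2) /7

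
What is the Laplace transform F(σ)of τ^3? 6/σ^4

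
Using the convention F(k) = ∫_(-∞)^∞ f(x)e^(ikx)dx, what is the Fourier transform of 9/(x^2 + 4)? 9 * pi * exp(-2 * Abs(k))/2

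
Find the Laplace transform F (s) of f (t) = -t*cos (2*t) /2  (4 - s^2) / (2*(s^2 + 4) ^2) 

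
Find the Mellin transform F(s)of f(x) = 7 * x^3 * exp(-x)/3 7 * gamma(s + 3)/3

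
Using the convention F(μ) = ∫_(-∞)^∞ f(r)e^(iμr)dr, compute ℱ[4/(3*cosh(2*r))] 2*pi/(3*cosh(pi*μ/4))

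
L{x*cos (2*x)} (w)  (w^2 - 4)/ (w^2 + 4)^2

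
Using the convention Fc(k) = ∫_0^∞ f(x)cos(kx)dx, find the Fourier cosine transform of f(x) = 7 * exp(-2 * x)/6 7/(3 * (k^2 + 4))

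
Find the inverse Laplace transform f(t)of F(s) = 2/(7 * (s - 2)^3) t^2 * exp(2 * t)/7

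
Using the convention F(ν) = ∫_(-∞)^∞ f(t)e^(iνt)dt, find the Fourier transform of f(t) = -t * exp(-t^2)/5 -I * sqrt(pi) * ν * exp(-ν^2/4)/10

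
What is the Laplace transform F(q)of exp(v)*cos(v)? (q - 1)/((q - 1)^2 + 1)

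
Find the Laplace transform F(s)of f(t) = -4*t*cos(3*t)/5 4*(9 - s^2)/(5*(s^2 + 9)^2)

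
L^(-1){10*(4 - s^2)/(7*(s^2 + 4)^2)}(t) -10*t*cos(2*t)/7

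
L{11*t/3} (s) 11/ (3*s^2)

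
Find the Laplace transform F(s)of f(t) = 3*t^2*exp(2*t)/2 3/(s - 2)^3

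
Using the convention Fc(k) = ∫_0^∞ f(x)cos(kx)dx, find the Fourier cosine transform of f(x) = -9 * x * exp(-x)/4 9 * (k^2 - 1)/(4 * (k^2 + 1)^2)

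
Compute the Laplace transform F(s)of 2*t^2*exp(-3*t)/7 4/(7*(s + 3)^3)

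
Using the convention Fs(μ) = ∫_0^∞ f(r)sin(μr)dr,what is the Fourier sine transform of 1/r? pi/2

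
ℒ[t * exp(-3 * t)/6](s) 1/(6 * (s + 3)^2)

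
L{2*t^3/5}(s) 12/(5*s^4)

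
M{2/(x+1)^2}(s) -2 * pi * (s - 1)/sin(pi * s)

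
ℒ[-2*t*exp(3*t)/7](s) -2/(7*(s - 3)^2)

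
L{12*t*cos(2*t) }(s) 12*(s^2-4) /(s^2 + 4) ^2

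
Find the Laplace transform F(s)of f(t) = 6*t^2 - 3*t 12/s^3 - 3/s^2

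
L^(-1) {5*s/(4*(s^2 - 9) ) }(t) 5*cosh(3*t) /4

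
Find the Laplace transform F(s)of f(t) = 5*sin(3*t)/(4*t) 5*atan(3/s)/4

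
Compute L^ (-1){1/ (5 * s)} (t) 1/5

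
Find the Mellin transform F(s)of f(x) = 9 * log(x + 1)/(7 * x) -9 * pi * csc(pi * s)/(7 * s - 7)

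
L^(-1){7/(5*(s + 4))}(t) 7*exp(-4*t)/5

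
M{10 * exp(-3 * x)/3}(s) 10 * gamma(s)/(3 * 3^s)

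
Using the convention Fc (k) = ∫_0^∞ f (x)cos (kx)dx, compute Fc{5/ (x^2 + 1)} 5*pi*exp (-k)/2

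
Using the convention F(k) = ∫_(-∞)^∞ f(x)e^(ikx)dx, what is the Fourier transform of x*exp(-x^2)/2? I*sqrt(pi)*k*exp(-k^2/4)/4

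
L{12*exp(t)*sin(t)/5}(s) 12/(5*((s - 1)^2 + 1))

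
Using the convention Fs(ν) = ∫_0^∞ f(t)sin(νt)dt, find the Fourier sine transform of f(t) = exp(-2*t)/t atan(ν/2)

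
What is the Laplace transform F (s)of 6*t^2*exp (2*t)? 12/ (s - 2)^3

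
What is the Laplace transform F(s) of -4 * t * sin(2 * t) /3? -16 * s/(3 * (s^2+4) ^2) 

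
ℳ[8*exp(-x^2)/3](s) 4*gamma(s/2)/3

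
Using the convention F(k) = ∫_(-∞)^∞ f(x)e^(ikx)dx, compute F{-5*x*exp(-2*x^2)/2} -5*sqrt(2)*I*sqrt(pi)*k*exp(-k^2/8)/16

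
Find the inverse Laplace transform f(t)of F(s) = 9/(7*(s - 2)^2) 9*t*exp(2*t)/7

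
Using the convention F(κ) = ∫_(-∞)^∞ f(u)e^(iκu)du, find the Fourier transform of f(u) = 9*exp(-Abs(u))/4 9/(2*(κ^2 + 1))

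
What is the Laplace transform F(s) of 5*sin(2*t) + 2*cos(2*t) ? 10/(s^2 + 4) + 2*s/(s^2 + 4) 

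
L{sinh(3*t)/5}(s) 3/(5*(s^2 - 9))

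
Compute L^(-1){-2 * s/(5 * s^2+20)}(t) -2 * cos(2 * t)/5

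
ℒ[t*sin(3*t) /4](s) 3*s/(2*(s^2 + 9) ^2) 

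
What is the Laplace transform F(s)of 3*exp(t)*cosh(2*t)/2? 3*(s - 1)/(2*((s - 1)^2 - 4))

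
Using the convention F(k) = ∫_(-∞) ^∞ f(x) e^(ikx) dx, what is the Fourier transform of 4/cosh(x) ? 4*pi/cosh(pi*k/2) 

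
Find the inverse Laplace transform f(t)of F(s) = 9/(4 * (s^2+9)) 3 * sin(3 * t)/4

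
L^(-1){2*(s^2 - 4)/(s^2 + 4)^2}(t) 2*t*cos(2*t)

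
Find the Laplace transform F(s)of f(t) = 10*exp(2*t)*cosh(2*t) 10*(s - 2)/(s*(s - 4))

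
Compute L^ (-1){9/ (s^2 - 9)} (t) 3 * sinh (3 * t)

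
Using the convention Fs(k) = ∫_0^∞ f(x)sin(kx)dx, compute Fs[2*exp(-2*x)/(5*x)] 2*atan(k/2)/5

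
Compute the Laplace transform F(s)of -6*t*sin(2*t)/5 -24*s/(5*(s^2 + 4)^2)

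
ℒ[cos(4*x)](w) w/(w^2 + 16)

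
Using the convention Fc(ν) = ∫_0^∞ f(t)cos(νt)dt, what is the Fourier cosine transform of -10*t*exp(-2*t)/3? 10*(ν^2-4)/(3*(ν^2 + 4)^2)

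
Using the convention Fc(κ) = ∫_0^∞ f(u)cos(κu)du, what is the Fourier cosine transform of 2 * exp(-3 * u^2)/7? sqrt(3) * sqrt(pi) * exp(-κ^2/12)/21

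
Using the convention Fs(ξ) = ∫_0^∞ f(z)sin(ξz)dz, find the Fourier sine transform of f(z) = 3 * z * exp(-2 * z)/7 12 * ξ/(7 * (ξ^2 + 4)^2)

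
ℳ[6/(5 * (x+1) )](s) 6 * pi * csc(pi * s) /5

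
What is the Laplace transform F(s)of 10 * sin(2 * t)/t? 10 * atan(2/s)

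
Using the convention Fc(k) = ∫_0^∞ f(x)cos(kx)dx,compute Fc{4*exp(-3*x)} 12/(k^2 + 9)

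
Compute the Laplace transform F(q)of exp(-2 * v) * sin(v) 1/((q + 2)^2 + 1)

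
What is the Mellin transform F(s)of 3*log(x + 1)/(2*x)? -3*pi*csc(pi*s)/(2*s - 2)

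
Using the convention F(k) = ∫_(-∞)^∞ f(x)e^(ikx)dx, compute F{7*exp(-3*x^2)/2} 7*sqrt(3)*sqrt(pi)*exp(-k^2/12)/6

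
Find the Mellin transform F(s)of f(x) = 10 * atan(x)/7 -5 * pi * sec(pi * s/2)/(7 * s)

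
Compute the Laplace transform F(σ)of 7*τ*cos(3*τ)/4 7*(σ^2 - 9)/(4*(σ^2 + 9)^2)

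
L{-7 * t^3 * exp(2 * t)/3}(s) -14/(s - 2)^4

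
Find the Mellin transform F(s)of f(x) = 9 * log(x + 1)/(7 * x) -9 * pi * csc(pi * s)/(7 * s - 7)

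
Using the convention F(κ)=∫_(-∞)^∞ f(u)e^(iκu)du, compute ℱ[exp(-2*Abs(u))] 4/(κ^2 + 4)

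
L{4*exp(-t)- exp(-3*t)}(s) 4/(s + 1) - 1/(s + 3)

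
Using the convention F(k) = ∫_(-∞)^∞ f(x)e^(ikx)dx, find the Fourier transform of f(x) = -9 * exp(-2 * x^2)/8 -9 * sqrt(2) * sqrt(pi) * exp(-k^2/8)/16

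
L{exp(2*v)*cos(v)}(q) (q - 2)/((q - 2)^2 + 1)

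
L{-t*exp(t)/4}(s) -1/(4*(s - 1)^2)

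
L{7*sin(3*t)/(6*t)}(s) 7*atan(3/s)/6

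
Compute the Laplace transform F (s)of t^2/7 2/ (7 * s^3)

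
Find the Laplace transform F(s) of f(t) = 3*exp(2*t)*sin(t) 3/((s - 2) ^2 + 1) 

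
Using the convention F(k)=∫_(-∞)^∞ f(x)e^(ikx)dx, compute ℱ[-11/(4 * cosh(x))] -11 * pi/(4 * cosh(pi * k/2))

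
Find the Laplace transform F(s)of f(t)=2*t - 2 2/s^2 - 2/s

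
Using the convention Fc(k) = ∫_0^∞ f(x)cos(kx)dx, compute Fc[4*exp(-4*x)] 16/(k^2+16)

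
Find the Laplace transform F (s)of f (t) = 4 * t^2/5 8/ (5 * s^3)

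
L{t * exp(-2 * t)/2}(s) 1/(2 * (s + 2)^2)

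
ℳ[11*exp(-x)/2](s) 11*gamma(s)/2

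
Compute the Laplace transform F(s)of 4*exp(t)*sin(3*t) 12/((s - 1)^2 + 9)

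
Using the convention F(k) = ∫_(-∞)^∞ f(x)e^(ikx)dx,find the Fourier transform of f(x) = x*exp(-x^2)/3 I*sqrt(pi)*k*exp(-k^2/4)/6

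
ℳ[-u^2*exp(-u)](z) -gamma(z + 2) 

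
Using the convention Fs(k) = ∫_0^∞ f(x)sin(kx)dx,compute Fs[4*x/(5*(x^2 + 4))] 2*pi*exp(-2*k)/5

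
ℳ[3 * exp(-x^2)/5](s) 3 * gamma(s/2)/10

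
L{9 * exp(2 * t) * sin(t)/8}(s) 9/(8 * ((s - 2)^2 + 1))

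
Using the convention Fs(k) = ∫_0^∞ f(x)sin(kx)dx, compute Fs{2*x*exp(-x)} 4*k/(k^2 + 1)^2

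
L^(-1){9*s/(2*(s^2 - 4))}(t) 9*cosh(2*t)/2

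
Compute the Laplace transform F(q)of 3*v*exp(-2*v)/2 3/(2*(q + 2)^2)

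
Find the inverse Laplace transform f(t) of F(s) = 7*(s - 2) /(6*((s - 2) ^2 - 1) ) 7*exp(2*t)*cosh(t) /6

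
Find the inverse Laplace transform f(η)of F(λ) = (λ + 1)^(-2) η*exp(-η)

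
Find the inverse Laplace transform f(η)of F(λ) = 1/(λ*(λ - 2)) exp(η)*sinh(η)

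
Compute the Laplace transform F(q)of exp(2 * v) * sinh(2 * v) 2/(q * (q - 4))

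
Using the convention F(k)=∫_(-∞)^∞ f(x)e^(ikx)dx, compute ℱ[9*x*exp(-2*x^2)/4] 9*sqrt(2)*I*sqrt(pi)*k*exp(-k^2/8)/32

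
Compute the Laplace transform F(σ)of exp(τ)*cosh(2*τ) (σ - 1)/((σ - 1)^2-4)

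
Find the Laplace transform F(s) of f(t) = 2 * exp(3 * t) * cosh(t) 2 * (s - 3) /((s - 3) ^2 - 1) 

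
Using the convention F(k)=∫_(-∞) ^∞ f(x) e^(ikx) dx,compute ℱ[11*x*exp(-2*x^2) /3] 11*sqrt(2)*I*sqrt(pi)*k*exp(-k^2/8) /24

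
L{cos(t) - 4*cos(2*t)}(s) s/(s^2 + 1) - 4*s/(s^2 + 4)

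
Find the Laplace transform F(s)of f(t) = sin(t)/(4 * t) atan(1/s)/4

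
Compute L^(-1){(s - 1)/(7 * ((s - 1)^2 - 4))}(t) exp(t) * cosh(2 * t)/7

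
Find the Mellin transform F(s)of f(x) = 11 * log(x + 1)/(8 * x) -11 * pi * csc(pi * s)/(8 * s - 8)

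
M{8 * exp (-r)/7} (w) 8 * gamma (w)/7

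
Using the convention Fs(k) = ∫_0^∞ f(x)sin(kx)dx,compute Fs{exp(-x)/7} k/(7*(k^2 + 1))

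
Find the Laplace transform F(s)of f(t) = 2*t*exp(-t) 2/(s + 1)^2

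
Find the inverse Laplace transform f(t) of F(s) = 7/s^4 7*t^3/6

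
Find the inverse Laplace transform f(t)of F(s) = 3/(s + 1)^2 3 * t * exp(-t)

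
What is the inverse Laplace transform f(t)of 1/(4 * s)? 1/4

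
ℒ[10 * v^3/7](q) 60/(7 * q^4)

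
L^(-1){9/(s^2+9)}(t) 3 * sin(3 * t)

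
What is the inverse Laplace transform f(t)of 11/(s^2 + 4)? 11*sin(2*t)/2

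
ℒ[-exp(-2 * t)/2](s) -1/(2 * s + 4)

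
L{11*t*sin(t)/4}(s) 11*s/(2*(s^2 + 1)^2)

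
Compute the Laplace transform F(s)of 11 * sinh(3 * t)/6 11/(2 * (s^2 - 9))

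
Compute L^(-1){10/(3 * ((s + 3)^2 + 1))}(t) 10 * exp(-3 * t) * sin(t)/3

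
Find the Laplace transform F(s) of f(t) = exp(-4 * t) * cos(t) (s + 4) /((s + 4) ^2 + 1) 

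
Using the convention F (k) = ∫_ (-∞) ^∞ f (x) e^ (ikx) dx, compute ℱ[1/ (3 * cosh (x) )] pi/ (3 * cosh (pi * k/2) ) 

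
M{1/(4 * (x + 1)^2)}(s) (-pi * s + pi)/(4 * sin(pi * s))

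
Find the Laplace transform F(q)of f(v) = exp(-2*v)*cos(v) (q + 2)/((q + 2)^2 + 1)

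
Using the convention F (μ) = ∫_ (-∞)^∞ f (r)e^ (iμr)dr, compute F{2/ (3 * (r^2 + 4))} pi * exp (-2 * Abs (μ))/3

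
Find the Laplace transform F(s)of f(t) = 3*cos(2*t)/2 3*s/(2*(s^2 + 4))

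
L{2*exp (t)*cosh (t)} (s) 2*(s - 1)/ (s*(s - 2))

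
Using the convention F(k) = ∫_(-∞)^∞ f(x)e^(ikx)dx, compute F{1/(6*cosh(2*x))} pi/(12*cosh(pi*k/4))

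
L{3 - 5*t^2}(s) 3/s - 10/s^3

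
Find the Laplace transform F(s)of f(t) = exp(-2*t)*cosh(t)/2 (s + 2)/(2*((s + 2)^2 - 1))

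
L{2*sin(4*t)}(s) 8/(s^2+16)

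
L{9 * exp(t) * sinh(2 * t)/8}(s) 9/(4 * ((s - 1)^2 - 4))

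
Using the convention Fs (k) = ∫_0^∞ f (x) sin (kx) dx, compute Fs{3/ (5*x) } 3*pi/10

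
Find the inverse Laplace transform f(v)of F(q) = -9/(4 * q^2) -9 * v/4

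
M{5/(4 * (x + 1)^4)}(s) 5 * gamma(s) * gamma(4 - s)/24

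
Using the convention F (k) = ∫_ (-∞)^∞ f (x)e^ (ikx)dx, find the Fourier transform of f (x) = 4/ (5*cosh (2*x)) 2*pi/ (5*cosh (pi*k/4))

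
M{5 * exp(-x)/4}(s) 5 * gamma(s)/4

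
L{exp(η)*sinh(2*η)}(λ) 2/((λ - 1)^2 - 4)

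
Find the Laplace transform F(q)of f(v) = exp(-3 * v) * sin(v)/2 1/(2 * ((q + 3)^2 + 1))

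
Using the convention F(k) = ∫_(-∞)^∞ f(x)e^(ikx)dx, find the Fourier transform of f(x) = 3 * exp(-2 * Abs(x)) 12/(k^2+4)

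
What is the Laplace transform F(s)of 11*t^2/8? 11/(4*s^3)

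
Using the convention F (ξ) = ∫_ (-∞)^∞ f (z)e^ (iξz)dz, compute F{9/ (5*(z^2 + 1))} 9*pi*exp (-Abs (ξ))/5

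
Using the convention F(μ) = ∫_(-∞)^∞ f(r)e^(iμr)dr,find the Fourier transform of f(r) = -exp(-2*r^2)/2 -sqrt(2)*sqrt(pi)*exp(-μ^2/8)/4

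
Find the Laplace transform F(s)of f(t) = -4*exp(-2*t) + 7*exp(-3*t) 7/(s + 3) - 4/(s + 2)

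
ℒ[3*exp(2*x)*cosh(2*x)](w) 3*(w - 2)/(w*(w - 4))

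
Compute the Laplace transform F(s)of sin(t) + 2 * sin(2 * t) 4/(s^2 + 4) + 1/(s^2 + 1)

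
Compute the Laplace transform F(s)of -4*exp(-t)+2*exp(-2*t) 2/(s+2) - 4/(s+1)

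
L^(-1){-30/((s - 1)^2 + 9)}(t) -10*exp(t)*sin(3*t)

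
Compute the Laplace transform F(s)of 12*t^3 72/s^4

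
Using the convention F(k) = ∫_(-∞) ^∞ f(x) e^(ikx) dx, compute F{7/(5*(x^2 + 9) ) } 7*pi*exp(-3*Abs(k) ) /15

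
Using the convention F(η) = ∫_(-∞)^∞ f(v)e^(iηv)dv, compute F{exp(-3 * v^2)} sqrt(3) * sqrt(pi) * exp(-η^2/12)/3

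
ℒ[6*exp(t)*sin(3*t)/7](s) 18/(7*((s - 1)^2 + 9))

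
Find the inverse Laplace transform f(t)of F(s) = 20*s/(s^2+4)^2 5*t*sin(2*t)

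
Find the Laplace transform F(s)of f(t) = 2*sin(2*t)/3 4/(3*(s^2 + 4))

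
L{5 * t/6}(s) 5/(6 * s^2)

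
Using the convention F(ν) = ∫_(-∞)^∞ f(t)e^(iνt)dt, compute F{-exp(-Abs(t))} -2/(ν^2+1)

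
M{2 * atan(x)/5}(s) -pi * sec(pi * s/2)/(5 * s)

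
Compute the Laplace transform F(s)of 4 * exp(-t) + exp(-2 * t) 1/(s + 2) + 4/(s + 1)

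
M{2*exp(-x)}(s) 2*gamma(s)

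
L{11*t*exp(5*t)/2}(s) 11/(2*(s - 5)^2)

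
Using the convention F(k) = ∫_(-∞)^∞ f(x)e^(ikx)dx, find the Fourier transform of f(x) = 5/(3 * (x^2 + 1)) 5 * pi * exp(-Abs(k))/3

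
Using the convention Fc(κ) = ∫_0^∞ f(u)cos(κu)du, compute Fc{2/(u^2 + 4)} pi*exp(-2*κ)/2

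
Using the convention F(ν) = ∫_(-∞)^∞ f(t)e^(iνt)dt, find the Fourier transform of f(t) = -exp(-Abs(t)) -2/(ν^2 + 1)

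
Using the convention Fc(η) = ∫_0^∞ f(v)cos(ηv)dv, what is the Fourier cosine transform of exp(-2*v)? 2/(η^2 + 4)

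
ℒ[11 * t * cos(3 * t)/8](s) 11 * (s^2 - 9)/(8 * (s^2 + 9)^2)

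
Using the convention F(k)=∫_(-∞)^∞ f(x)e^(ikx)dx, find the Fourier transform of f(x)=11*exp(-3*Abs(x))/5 66/(5*(k^2 + 9))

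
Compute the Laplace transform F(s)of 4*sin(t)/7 4/(7*(s^2 + 1))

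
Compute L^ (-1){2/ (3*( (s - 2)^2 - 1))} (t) 2*exp (2*t)*sinh (t)/3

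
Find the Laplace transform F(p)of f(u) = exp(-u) 1/(p+1)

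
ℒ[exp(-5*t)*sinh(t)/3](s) 1/(3*((s+5)^2 - 1))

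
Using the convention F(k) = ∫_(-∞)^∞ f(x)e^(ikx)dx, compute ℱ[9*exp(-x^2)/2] 9*sqrt(pi)*exp(-k^2/4)/2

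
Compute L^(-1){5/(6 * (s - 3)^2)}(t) 5 * t * exp(3 * t)/6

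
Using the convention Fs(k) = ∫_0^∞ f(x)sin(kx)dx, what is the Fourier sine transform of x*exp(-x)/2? k/(k^2 + 1)^2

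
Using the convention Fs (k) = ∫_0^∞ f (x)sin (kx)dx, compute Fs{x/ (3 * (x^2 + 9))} pi * exp (-3 * k)/6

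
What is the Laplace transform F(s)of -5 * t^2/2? -5/s^3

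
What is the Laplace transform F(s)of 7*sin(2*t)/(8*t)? 7*atan(2/s)/8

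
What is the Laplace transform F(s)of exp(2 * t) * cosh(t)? (s - 2)/((s - 2)^2 - 1)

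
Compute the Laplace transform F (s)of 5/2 5/ (2 * s)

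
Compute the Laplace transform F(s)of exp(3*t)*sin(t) 1/((s - 3)^2 + 1)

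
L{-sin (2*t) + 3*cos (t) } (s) 3*s/ (s^2 + 1) - 2/ (s^2 + 4) 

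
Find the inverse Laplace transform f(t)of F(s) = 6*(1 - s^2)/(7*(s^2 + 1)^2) -6*t*cos(t)/7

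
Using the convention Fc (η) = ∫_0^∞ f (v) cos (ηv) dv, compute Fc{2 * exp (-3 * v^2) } sqrt (3) * sqrt (pi) * exp (-η^2/12) /3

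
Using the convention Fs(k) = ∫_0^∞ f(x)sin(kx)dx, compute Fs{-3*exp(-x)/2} -3*k/(2*k^2 + 2)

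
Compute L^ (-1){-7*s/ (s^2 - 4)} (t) -7*cosh (2*t)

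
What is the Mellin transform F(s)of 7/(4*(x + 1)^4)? 7*gamma(s)*gamma(4 - s)/24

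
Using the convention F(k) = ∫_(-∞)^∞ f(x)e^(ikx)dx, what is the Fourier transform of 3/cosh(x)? 3 * pi/cosh(pi * k/2)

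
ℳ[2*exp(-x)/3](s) 2*gamma(s)/3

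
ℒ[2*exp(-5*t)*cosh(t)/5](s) 2*(s + 5)/(5*((s + 5)^2 - 1))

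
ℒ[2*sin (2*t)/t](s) 2*atan (2/s)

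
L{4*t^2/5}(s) 8/(5*s^3)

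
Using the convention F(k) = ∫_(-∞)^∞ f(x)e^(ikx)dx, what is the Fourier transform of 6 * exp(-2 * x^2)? 3 * sqrt(2) * sqrt(pi) * exp(-k^2/8)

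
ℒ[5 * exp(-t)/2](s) 5/(2 * (s + 1))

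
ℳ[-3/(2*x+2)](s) -3*pi*csc(pi*s)/2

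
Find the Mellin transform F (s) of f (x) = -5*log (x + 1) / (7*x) 5*pi*csc (pi*s) / (7*(s - 1) ) 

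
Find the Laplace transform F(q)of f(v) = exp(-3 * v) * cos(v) (q + 3)/((q + 3)^2 + 1)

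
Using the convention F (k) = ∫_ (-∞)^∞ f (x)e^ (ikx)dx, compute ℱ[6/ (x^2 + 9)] 2*pi*exp (-3*Abs (k))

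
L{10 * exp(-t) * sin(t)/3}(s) 10/(3 * ((s + 1)^2 + 1))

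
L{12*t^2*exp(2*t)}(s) 24/(s - 2)^3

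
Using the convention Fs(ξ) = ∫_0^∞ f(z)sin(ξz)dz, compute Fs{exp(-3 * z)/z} atan(ξ/3)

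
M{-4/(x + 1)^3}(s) -2 * pi * (s - 2) * (s - 1)/sin(pi * s)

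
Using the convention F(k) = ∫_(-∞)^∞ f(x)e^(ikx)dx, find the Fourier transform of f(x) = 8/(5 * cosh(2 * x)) 4 * pi/(5 * cosh(pi * k/4))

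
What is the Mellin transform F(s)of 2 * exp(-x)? 2 * gamma(s)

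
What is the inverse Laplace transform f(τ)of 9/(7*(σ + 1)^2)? 9*τ*exp(-τ)/7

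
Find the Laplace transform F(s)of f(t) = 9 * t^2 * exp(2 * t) 18/(s - 2)^3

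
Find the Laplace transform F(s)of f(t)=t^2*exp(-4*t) 2/(s + 4)^3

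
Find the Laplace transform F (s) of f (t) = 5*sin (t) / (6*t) 5*atan (1/s) /6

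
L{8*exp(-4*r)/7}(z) 8/(7*(z + 4))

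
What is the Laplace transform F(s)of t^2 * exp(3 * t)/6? 1/(3 * (s - 3)^3)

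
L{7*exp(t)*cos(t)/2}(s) 7*(s - 1)/(2*((s - 1)^2 + 1))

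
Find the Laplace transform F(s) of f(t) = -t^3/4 -3/(2*s^4) 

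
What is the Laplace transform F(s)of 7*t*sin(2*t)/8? 7*s/(2*(s^2+4)^2)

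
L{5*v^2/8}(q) 5/(4*q^3) 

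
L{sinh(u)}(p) 1/(p^2 - 1)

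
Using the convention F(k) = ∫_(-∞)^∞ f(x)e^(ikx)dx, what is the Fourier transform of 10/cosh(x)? 10*pi/cosh(pi*k/2)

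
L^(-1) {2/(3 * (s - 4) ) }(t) 2 * exp(4 * t) /3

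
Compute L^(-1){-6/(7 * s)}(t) -6/7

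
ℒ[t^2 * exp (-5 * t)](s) 2/ (s + 5)^3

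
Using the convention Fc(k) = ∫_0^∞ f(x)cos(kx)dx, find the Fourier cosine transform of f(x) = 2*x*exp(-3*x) 2*(9 - k^2)/(k^2 + 9)^2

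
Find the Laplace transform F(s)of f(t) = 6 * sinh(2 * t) 12/(s^2 - 4)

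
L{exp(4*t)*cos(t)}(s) (s - 4)/((s - 4)^2 + 1)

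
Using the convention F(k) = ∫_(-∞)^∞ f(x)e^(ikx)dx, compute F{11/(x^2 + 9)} 11*pi*exp(-3*Abs(k))/3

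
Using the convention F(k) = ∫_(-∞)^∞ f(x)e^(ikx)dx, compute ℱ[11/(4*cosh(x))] 11*pi/(4*cosh(pi*k/2))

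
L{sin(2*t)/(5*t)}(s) atan(2/s)/5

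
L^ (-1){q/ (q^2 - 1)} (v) cosh (v)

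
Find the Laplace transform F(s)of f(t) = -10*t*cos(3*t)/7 10*(9 - s^2)/(7*(s^2+9)^2)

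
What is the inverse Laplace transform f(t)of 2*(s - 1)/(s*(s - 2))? 2*exp(t)*cosh(t)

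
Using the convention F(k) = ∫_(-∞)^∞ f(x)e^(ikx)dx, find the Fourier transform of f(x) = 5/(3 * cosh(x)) 5 * pi/(3 * cosh(pi * k/2))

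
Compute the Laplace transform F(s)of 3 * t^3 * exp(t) 18/(s - 1)^4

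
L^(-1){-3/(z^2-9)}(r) -sinh(3 * r)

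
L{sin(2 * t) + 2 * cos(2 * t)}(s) 2 * s/(s^2 + 4) + 2/(s^2 + 4)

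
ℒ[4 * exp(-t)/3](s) 4/(3 * (s + 1))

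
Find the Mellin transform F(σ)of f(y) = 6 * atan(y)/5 -3 * pi * sec(pi * σ/2)/(5 * σ)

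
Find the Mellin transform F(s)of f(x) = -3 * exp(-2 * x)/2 -3 * gamma(s)/(2 * 2^s)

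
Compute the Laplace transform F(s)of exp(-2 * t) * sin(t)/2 1/(2 * ((s + 2)^2 + 1))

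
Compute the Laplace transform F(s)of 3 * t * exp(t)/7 3/(7 * (s - 1)^2)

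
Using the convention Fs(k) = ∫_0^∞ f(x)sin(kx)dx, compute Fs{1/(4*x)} pi/8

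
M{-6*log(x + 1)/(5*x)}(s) 6*pi*csc(pi*s)/(5*(s - 1))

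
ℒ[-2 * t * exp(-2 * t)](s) -2/(s+2)^2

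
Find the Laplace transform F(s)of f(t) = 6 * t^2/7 12/(7 * s^3)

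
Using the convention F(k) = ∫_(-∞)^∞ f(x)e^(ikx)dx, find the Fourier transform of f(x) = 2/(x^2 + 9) 2*pi*exp(-3*Abs(k))/3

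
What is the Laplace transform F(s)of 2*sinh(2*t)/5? 4/(5*(s^2 - 4))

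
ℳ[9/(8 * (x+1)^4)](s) 3 * gamma(s) * gamma(4 - s)/16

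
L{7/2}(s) 7/(2 * s)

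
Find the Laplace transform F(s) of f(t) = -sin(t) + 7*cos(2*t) 7*s/(s^2 + 4) - 1/(s^2 + 1) 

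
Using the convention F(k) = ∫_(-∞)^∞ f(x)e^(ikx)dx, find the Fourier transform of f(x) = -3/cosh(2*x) -3*pi/(2*cosh(pi*k/4))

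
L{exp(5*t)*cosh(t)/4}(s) (s - 5)/(4*((s - 5)^2 - 1))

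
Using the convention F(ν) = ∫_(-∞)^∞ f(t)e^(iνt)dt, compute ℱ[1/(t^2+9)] pi * exp(-3 * Abs(ν))/3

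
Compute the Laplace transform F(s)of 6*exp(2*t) 6/(s - 2)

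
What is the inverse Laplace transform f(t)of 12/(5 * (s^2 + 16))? 3 * sin(4 * t)/5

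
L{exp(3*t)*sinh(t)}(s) 1/((s - 3)^2 - 1)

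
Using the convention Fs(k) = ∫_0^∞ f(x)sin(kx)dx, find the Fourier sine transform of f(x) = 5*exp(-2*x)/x 5*atan(k/2)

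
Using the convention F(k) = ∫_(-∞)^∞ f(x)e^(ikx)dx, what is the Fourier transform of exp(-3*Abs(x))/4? 3/(2*(k^2 + 9))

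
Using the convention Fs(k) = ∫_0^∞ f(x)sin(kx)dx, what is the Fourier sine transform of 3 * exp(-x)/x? 3 * atan(k)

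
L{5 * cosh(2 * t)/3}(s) 5 * s/(3 * (s^2 - 4))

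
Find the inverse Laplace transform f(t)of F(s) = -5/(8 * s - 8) -5 * exp(t)/8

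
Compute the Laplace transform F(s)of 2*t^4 48/s^5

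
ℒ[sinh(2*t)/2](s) 1/(s^2 - 4)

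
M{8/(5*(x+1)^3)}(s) 4*pi*(s - 2)*(s - 1)/(5*sin(pi*s))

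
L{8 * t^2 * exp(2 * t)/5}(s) 16/(5 * (s - 2)^3)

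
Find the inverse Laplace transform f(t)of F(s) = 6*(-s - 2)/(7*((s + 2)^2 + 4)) -6*exp(-2*t)*cos(2*t)/7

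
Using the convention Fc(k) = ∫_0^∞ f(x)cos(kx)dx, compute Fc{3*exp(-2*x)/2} 3/(k^2 + 4)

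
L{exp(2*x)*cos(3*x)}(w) (w - 2)/((w - 2)^2+9)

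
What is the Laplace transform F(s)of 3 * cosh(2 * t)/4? 3 * s/(4 * (s^2 - 4))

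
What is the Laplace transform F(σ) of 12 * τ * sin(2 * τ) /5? 48 * σ/(5 * (σ^2+4) ^2) 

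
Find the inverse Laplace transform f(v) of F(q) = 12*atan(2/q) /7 12*sin(2*v) /(7*v) 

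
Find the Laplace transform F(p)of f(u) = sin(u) 1/(p^2 + 1)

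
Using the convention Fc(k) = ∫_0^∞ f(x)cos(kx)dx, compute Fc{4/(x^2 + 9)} 2*pi*exp(-3*k)/3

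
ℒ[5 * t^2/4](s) 5/(2 * s^3)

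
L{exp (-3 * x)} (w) 1/ (w + 3)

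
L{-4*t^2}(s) -8/s^3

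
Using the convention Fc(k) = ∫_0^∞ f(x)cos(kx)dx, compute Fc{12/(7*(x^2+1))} 6*pi*exp(-k)/7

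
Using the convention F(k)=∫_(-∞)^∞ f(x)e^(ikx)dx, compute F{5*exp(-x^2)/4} 5*sqrt(pi)*exp(-k^2/4)/4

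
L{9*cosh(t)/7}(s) 9*s/(7*(s^2-1))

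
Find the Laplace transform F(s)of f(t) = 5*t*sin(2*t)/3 20*s/(3*(s^2 + 4)^2)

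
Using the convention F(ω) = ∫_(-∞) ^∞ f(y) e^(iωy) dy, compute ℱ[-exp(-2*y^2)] -sqrt(2)*sqrt(pi)*exp(-ω^2/8) /2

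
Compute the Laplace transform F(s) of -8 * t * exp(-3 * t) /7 -8/(7 * (s + 3) ^2) 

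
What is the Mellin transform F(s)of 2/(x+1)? 2*pi*csc(pi*s)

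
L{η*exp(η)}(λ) (λ - 1)^(-2)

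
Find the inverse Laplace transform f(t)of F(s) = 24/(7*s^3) 12*t^2/7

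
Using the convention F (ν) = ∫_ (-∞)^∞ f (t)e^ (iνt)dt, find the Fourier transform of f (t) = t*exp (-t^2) I*sqrt (pi)*ν*exp (-ν^2/4)/2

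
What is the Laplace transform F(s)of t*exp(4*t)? (s - 4)^(-2)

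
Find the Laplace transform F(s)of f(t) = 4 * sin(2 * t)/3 8/(3 * (s^2 + 4))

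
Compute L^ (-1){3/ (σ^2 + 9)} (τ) sin (3*τ)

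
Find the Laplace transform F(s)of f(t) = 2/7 2/(7*s)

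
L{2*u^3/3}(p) 4/p^4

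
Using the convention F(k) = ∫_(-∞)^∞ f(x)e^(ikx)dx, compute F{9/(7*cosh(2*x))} 9*pi/(14*cosh(pi*k/4))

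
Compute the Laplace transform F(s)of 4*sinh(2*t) 8/(s^2 - 4)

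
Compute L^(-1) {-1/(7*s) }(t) -1/7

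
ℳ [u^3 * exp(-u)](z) gamma(z + 3)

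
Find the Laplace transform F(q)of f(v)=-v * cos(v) (1 - q^2)/(q^2 + 1)^2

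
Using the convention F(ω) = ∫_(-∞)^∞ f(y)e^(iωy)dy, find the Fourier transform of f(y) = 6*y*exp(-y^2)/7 3*I*sqrt(pi)*ω*exp(-ω^2/4)/7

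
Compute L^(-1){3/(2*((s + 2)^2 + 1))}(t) 3*exp(-2*t)*sin(t)/2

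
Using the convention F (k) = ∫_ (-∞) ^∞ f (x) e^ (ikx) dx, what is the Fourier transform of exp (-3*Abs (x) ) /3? 2/ (k^2 + 9) 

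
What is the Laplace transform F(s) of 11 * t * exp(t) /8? 11/(8 * (s - 1) ^2) 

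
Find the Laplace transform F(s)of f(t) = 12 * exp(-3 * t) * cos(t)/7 12 * (s + 3)/(7 * ((s + 3)^2 + 1))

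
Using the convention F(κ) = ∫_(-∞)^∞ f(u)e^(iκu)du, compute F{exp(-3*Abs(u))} 6/(κ^2 + 9)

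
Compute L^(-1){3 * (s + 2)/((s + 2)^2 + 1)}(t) 3 * exp(-2 * t) * cos(t)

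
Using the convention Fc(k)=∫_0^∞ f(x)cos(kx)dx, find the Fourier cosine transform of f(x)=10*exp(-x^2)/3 5*sqrt(pi)*exp(-k^2/4)/3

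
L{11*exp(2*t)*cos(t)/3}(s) 11*(s - 2)/(3*((s - 2)^2+1))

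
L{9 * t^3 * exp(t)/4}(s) 27/(2 * (s - 1)^4)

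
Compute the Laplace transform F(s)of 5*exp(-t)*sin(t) 5/((s+1)^2+1)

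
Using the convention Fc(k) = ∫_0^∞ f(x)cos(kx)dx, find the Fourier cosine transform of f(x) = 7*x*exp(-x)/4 7*(1 - k^2)/(4*(k^2+1)^2)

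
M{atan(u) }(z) -pi*sec(pi*z/2) /(2*z) 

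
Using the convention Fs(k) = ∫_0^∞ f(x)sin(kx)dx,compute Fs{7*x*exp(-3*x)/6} 7*k/(k^2 + 9)^2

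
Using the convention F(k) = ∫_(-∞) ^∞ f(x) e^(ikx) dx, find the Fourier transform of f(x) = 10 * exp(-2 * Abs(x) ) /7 40/(7 * (k^2 + 4) ) 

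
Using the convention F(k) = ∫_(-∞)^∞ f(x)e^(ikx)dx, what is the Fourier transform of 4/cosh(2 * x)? 2 * pi/cosh(pi * k/4)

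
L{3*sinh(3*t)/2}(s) 9/(2*(s^2 - 9))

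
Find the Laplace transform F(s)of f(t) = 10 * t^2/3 20/(3 * s^3)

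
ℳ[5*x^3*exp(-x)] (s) 5*gamma(s + 3)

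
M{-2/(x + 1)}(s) -2 * pi * csc(pi * s)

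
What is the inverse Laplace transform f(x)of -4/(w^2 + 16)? -sin(4 * x)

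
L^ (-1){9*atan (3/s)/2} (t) 9*sin (3*t)/ (2*t)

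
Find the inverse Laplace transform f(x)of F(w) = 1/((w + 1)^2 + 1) exp(-x) * sin(x)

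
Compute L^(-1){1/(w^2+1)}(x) sin(x)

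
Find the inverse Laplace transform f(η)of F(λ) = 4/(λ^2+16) sin(4 * η)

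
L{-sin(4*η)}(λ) -4/(λ^2 + 16)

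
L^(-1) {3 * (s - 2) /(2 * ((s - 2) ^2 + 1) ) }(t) 3 * exp(2 * t) * cos(t) /2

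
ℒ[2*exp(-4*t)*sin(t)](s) 2/((s + 4)^2 + 1)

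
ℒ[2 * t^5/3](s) 80/s^6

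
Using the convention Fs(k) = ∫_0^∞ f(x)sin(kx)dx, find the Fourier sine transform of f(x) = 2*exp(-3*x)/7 2*k/(7*(k^2 + 9))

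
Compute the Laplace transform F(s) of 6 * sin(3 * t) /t 6 * atan(3/s) 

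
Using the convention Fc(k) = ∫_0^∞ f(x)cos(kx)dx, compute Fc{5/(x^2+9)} 5*pi*exp(-3*k)/6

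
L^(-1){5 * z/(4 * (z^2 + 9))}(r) 5 * cos(3 * r)/4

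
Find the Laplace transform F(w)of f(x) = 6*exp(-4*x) 6/(w + 4)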